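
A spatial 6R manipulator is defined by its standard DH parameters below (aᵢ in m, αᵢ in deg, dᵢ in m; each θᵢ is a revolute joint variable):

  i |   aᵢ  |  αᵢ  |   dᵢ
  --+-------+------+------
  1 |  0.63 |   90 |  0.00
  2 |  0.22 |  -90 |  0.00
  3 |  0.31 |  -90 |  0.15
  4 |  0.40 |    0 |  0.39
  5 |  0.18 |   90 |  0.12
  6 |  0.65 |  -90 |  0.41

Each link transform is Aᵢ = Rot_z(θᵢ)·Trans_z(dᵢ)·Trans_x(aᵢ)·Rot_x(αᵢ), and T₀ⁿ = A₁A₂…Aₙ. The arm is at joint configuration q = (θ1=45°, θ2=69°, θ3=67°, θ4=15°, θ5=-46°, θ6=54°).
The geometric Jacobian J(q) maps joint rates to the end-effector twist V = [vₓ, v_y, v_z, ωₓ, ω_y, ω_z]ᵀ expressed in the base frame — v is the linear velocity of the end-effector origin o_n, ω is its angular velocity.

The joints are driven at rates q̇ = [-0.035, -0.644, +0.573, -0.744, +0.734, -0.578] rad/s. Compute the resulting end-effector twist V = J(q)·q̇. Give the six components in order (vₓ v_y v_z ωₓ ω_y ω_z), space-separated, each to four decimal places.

o_n = [-1.0140, 0.8172, -0.0857]
J₁: ẑ×o_n = [-0.8172, -1.0140, 0.0000], ω = ẑ
J2: z=[0.7071, -0.7071, 0.0000] o=[0.4455, 0.4455, 0.0000] → [0.0606, 0.0606, -0.7692, 0.7071, -0.7071, 0.0000]
J3: z=[-0.6601, -0.6601, 0.3584] o=[0.5012, 0.5012, 0.2054] → [0.0789, -0.7352, -1.2089, -0.6601, -0.6601, 0.3584]
J4: z=[-0.5095, 0.0430, -0.8594] o=[0.2311, 0.6347, 0.3722] → [0.1371, 0.8367, -0.0394, -0.5095, 0.0430, -0.8594]
J5: z=[-0.5095, 0.0430, -0.8594] o=[-0.1125, 1.0095, 0.1409] → [-0.1751, 0.6593, 0.1368, -0.5095, 0.0430, -0.8594]
J6: z=[-0.2816, -0.9521, 0.1193] o=[-0.3200, 1.0692, 0.1273] → [0.2329, -0.1428, -0.5898, -0.2816, -0.9521, 0.1193]
V = J·q̇ = [-0.3303, -0.4809, 0.2734, -0.6658, 0.6270, 0.1100]

-0.3303 -0.4809 0.2734 -0.6658 0.6270 0.1100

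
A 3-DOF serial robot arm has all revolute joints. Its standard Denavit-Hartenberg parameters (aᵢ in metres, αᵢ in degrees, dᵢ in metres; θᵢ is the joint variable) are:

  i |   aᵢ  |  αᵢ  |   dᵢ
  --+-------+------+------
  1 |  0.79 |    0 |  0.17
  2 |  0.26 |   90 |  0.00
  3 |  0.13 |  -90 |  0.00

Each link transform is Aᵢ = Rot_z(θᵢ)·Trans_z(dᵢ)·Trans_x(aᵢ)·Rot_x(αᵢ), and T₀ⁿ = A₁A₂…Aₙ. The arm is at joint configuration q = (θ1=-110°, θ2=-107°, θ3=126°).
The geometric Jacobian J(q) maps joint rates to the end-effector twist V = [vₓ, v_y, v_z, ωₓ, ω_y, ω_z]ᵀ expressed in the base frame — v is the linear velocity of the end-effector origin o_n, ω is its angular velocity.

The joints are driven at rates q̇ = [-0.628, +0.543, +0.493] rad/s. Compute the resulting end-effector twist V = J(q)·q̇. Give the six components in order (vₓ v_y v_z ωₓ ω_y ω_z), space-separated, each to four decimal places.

-0.4154 0.1509 -0.0377 0.2967 0.3937 -0.0850

o_n = [-0.4168, -0.6319, 0.2752]
J₁: ẑ×o_n = [0.6319, -0.4168, 0.0000], ω = ẑ
J2: z=[0.0000, 0.0000, 1.0000] o=[-0.2702, -0.7424, 0.1700] → [-0.1105, -0.1466, 0.0000, 0.0000, 0.0000, 1.0000]
J3: z=[0.6018, 0.7986, 0.0000] o=[-0.4778, -0.5859, 0.1700] → [0.0840, -0.0633, -0.0764, 0.6018, 0.7986, 0.0000]
V = J·q̇ = [-0.4154, 0.1509, -0.0377, 0.2967, 0.3937, -0.0850]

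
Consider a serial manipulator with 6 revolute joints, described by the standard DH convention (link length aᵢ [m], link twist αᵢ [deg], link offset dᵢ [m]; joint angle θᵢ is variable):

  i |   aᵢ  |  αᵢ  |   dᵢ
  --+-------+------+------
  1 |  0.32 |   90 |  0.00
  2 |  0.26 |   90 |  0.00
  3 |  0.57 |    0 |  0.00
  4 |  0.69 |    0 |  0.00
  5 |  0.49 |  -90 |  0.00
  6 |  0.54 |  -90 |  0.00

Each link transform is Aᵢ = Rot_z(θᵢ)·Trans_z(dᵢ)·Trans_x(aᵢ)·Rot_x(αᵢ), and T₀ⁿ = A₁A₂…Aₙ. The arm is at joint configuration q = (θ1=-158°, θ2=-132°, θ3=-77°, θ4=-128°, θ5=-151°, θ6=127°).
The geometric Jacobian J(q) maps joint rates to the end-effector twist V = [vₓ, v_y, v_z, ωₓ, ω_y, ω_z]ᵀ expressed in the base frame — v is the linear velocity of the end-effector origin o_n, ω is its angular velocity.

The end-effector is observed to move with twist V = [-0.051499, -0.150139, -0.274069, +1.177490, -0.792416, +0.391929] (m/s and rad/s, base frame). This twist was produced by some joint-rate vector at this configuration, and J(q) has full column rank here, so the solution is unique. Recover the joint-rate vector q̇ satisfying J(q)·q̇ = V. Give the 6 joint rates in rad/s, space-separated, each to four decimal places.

o_n = [-0.5443, -0.4920, -0.2347]
J₁: ẑ×o_n = [0.4920, -0.5443, 0.0000], ω = ẑ
J2: z=[-0.3746, 0.9272, 0.0000] o=[-0.2967, -0.1199, 0.0000] → [-0.2176, -0.0879, 0.3690, -0.3746, 0.9272, 0.0000]
J3: z=[0.6890, 0.2784, 0.6691] o=[-0.1354, -0.0547, -0.1932] → [0.2811, -0.2451, -0.1875, 0.6890, 0.2784, 0.6691]
J4: z=[0.6890, 0.2784, 0.6691] o=[0.1522, -0.5375, -0.2885] → [-0.0155, -0.5032, 0.2253, 0.6890, 0.2784, 0.6691]
J5: z=[0.6890, 0.2784, 0.6691] o=[-0.3450, -0.4239, 0.1762] → [-0.0688, 0.1497, 0.0086, 0.6890, 0.2784, 0.6691]
J6: z=[-0.4170, 0.9074, 0.0518] o=[-0.0545, -0.2697, -0.1870] → [-0.0317, -0.0453, 0.5372, -0.4170, 0.9074, 0.0518]
q̇ = J⁺·V = [-0.2780, -0.6890, -0.1660, 0.9270, 0.2780, -0.4880]

-0.2780 -0.6890 -0.1660 0.9270 0.2780 -0.4880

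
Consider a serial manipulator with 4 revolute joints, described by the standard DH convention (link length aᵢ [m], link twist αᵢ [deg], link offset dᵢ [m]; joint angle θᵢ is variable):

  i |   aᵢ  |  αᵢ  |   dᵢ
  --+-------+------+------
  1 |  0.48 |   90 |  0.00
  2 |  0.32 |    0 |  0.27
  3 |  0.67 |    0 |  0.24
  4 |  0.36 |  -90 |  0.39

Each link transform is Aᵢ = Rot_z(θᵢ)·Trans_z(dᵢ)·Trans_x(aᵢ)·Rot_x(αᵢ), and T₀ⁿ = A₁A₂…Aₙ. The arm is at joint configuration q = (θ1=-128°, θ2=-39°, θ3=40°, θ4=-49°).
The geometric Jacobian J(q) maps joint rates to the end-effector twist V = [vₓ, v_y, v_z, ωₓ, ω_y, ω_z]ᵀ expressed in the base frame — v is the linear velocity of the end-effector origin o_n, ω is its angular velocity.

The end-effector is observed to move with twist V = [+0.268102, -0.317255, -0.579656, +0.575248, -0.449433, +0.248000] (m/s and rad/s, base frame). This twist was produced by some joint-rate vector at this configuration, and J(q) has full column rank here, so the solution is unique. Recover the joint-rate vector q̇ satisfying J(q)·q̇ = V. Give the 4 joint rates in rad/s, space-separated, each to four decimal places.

0.2480 0.2430 -0.9360 -0.0370

o_n = [-1.7186, -0.7378, -0.4572]
J₁: ẑ×o_n = [0.7378, -1.7186, 0.0000], ω = ẑ
J2: z=[-0.7880, 0.6157, 0.0000] o=[-0.2955, -0.3782, 0.0000] → [-0.2815, -0.3603, 1.1595, -0.7880, 0.6157, 0.0000]
J3: z=[-0.7880, 0.6157, 0.0000] o=[-0.6614, -0.4080, -0.2014] → [-0.1575, -0.2016, 0.9108, -0.7880, 0.6157, 0.0000]
J4: z=[-0.7880, 0.6157, 0.0000] o=[-1.2629, -0.7881, -0.1897] → [-0.1647, -0.2108, 0.2409, -0.7880, 0.6157, 0.0000]
q̇ = J⁺·V = [0.2480, 0.2430, -0.9360, -0.0370]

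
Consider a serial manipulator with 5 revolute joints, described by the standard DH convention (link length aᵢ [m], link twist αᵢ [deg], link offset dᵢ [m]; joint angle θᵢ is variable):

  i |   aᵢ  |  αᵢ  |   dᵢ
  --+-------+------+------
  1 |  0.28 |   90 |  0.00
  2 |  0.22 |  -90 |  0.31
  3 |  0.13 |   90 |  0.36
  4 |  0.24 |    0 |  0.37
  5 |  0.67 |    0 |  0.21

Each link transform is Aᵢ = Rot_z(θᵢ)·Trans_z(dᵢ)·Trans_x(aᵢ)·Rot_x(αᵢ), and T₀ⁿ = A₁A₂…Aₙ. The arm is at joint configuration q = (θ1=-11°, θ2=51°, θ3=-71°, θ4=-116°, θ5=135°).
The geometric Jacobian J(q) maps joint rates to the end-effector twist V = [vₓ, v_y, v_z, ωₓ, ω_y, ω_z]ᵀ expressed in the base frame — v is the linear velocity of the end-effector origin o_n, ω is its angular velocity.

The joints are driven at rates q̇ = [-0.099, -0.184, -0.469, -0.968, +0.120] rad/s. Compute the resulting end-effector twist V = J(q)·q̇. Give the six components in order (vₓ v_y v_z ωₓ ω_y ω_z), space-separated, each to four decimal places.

o_n = [-0.2860, -1.0866, 0.1394]
J₁: ẑ×o_n = [1.0866, -0.2860, 0.0000], ω = ẑ
J2: z=[-0.1908, -0.9816, 0.0000] o=[0.2749, -0.0534, 0.0000] → [-0.1369, 0.0266, -0.3534, -0.1908, -0.9816, 0.0000]
J3: z=[-0.7629, 0.1483, 0.6293] o=[0.3516, -0.3841, 0.1710] → [0.4374, -0.4254, 0.6305, -0.7629, 0.1483, 0.6293]
J4: z=[-0.6462, -0.2060, -0.7348] o=[0.0797, -0.4565, 0.4304] → [-0.4031, 0.0807, 0.3319, -0.6462, -0.2060, -0.7348]
J5: z=[-0.6462, -0.2060, -0.7348] o=[0.0029, -0.4630, -0.0038] → [-0.4878, 0.3049, 0.3435, -0.6462, -0.2060, -0.7348]
V = J·q̇ = [0.0441, 0.1814, -0.5107, 0.9409, 0.2858, 0.2290]

0.0441 0.1814 -0.5107 0.9409 0.2858 0.2290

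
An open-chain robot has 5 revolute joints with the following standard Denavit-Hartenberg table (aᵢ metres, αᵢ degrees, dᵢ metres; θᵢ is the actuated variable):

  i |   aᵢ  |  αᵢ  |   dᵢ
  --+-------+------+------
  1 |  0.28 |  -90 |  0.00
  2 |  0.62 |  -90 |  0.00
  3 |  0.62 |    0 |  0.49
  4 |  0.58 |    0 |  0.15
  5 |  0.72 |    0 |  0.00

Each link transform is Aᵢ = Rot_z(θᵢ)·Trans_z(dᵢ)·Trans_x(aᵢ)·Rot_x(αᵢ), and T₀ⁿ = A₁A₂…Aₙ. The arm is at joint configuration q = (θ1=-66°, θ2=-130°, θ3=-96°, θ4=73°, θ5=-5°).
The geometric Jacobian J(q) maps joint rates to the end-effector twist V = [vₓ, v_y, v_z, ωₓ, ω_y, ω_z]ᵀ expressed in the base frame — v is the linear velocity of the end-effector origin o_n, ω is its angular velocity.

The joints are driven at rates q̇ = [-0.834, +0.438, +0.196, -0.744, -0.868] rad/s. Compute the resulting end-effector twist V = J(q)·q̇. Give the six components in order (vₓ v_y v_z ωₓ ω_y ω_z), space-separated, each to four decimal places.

o_n = [0.9415, 0.7896, 1.7327]
J₁: ẑ×o_n = [-0.7896, 0.9415, 0.0000], ω = ẑ
J2: z=[0.9135, 0.4067, 0.0000] o=[0.1139, -0.2558, 0.0000] → [0.7047, -1.5829, 0.6184, 0.9135, 0.4067, 0.0000]
J3: z=[0.3116, -0.6998, 0.6428] o=[-0.0482, 0.1083, 0.4749] → [-1.3181, 0.2443, 0.9049, 0.3116, -0.6998, 0.6428]
J4: z=[0.3116, -0.6998, 0.6428] o=[0.6847, -0.0219, 0.7403] → [-1.2161, -0.1442, 0.4325, 0.3116, -0.6998, 0.6428]
J5: z=[0.3116, -0.6998, 0.6428] o=[0.7989, 0.2788, 1.2457] → [-0.6691, -0.0601, 0.2589, 0.3116, -0.6998, 0.6428]
V = J·q̇ = [2.1945, -1.2712, -0.0983, -0.0411, 1.1691, -1.7442]

2.1945 -1.2712 -0.0983 -0.0411 1.1691 -1.7442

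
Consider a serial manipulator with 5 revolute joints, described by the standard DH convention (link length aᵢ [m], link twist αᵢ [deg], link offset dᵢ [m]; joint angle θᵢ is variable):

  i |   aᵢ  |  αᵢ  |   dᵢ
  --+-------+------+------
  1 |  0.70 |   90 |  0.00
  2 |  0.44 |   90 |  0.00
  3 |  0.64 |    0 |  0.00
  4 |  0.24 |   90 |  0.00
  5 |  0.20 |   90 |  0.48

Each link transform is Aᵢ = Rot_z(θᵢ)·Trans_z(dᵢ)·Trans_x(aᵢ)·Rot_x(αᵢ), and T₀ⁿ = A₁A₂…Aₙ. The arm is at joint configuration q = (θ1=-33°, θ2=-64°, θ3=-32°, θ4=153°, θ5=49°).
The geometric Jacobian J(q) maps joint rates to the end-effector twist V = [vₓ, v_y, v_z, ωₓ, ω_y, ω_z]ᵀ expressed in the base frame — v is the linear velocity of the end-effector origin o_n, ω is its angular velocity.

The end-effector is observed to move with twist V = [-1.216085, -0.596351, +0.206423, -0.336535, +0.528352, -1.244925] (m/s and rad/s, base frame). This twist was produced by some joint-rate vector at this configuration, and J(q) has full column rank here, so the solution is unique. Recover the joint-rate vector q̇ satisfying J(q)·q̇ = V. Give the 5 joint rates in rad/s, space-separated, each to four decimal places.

-0.9240 -0.2830 0.0290 0.6240 0.0450

o_n = [0.7923, -0.7843, -1.1474]
J₁: ẑ×o_n = [0.7843, 0.7923, -0.0000], ω = ẑ
J2: z=[-0.5446, -0.8387, 0.0000] o=[0.5871, -0.3812, 0.0000] → [0.9623, -0.6249, 0.3917, -0.5446, -0.8387, 0.0000]
J3: z=[-0.7538, 0.4895, -0.4384] o=[0.7488, -0.4863, -0.3955] → [-0.4987, -0.5859, 0.2034, -0.7538, 0.4895, -0.4384]
J4: z=[-0.7538, 0.4895, -0.4384] o=[1.1331, -0.3314, -0.8833] → [-0.3278, -0.0497, 0.5082, -0.7538, 0.4895, -0.4384]
J5: z=[0.0346, -0.6366, -0.7704] o=[0.9756, -0.4745, -0.7722] → [0.0001, 0.1542, -0.1274, 0.0346, -0.6366, -0.7704]
q̇ = J⁺·V = [-0.9240, -0.2830, 0.0290, 0.6240, 0.0450]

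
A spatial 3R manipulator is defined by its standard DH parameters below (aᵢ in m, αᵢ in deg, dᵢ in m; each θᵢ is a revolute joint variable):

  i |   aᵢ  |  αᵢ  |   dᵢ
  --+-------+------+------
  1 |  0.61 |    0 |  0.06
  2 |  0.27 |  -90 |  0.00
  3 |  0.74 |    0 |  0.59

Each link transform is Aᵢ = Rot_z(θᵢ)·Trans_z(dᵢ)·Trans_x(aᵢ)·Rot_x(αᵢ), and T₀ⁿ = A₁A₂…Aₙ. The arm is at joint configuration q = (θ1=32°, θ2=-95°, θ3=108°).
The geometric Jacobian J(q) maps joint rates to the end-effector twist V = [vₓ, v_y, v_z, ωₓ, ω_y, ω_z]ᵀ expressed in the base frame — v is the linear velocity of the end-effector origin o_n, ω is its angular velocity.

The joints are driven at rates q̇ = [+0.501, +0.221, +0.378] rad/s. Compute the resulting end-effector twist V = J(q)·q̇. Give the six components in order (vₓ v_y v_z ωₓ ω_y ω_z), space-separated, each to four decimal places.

-0.4495 0.8893 0.0864 0.3368 0.1716 0.7220

o_n = [1.0618, 0.5543, -0.6438]
J₁: ẑ×o_n = [-0.5543, 1.0618, 0.0000], ω = ẑ
J2: z=[0.0000, 0.0000, 1.0000] o=[0.5173, 0.3233, 0.0600] → [-0.2310, 0.5445, 0.0000, 0.0000, 0.0000, 1.0000]
J3: z=[0.8910, 0.4540, 0.0000] o=[0.6399, 0.0827, 0.0600] → [-0.3195, 0.6271, 0.2287, 0.8910, 0.4540, 0.0000]
V = J·q̇ = [-0.4495, 0.8893, 0.0864, 0.3368, 0.1716, 0.7220]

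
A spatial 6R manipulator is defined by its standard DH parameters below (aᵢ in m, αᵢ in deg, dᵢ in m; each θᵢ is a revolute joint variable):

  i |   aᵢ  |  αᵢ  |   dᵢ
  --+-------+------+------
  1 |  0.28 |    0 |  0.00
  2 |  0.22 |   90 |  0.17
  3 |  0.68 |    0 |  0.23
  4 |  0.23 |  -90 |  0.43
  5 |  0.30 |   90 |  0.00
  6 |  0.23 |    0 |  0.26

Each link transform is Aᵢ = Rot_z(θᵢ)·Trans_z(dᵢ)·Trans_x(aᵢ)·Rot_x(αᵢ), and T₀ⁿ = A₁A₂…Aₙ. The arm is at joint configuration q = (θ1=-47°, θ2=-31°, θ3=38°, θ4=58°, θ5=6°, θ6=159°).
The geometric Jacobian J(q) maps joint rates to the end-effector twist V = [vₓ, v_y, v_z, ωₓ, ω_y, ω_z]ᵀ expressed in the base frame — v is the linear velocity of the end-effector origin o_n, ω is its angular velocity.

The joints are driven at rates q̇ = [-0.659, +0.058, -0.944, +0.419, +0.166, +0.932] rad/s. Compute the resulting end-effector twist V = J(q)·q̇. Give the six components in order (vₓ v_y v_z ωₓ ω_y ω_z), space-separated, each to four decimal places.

-0.4529 -0.4237 -0.4579 -0.4296 0.0879 -0.5215

o_n = [-0.5662, -1.0181, 0.9201]
J₁: ẑ×o_n = [1.0181, -0.5662, 0.0000], ω = ẑ
J2: z=[0.0000, 0.0000, 1.0000] o=[0.1910, -0.2048, 0.0000] → [0.8133, -0.7571, 0.0000, 0.0000, 0.0000, 1.0000]
J3: z=[-0.9781, -0.2079, 0.0000] o=[0.2367, -0.4200, 0.1700] → [-0.1560, 0.7338, 0.4181, -0.9781, -0.2079, 0.0000]
J4: z=[-0.9781, -0.2079, 0.0000] o=[0.1231, -0.9919, 0.5886] → [-0.0689, 0.3243, -0.1177, -0.9781, -0.2079, 0.0000]
J5: z=[-0.2068, 0.9728, -0.1045] o=[-0.3025, -1.0578, 0.8174] → [0.1041, 0.0488, 0.2483, -0.2068, 0.9728, -0.1045]
J6: z=[-0.9751, -0.1961, 0.1040] o=[-0.2783, -1.0208, 1.1141] → [0.0378, -0.2191, -0.0591, -0.9751, -0.1961, 0.1040]
V = J·q̇ = [-0.4529, -0.4237, -0.4579, -0.4296, 0.0879, -0.5215]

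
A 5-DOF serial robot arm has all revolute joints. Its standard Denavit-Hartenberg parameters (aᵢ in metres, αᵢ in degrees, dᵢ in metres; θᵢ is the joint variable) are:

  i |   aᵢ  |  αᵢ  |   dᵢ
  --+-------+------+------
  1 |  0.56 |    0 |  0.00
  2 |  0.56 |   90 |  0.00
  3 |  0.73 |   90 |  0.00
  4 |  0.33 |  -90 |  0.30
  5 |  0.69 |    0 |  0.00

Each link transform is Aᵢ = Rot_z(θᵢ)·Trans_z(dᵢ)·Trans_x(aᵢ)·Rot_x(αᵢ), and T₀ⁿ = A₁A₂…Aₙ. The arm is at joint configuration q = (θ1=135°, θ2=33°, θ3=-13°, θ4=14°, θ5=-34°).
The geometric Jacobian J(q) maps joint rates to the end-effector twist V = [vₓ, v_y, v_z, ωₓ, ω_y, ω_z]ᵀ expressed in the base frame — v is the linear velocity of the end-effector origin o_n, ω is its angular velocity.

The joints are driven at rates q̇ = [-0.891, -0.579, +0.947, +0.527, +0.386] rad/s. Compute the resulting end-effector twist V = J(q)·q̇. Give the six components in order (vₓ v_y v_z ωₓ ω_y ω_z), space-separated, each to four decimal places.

o_n = [-2.2774, 1.0190, -1.0294]
J₁: ẑ×o_n = [-1.0190, -2.2774, 0.0000], ω = ẑ
J2: z=[0.0000, 0.0000, 1.0000] o=[-0.3960, 0.3960, 0.0000] → [-0.6230, -1.8814, 0.0000, 0.0000, 0.0000, 1.0000]
J3: z=[0.2079, 0.9781, 0.0000] o=[-0.9437, 0.5124, 0.0000] → [-1.0069, 0.2140, 1.4098, 0.2079, 0.9781, 0.0000]
J4: z=[0.2200, -0.0468, -0.9744] o=[-1.6395, 0.6603, -0.1642] → [0.3900, 0.8119, 0.0491, 0.2200, -0.0468, -0.9744]
J5: z=[0.4323, 0.9001, 0.0544] o=[-1.8621, 0.7892, -0.5286] → [-0.4633, 0.1939, 0.4732, 0.4323, 0.9001, 0.0544]
V = J·q̇ = [0.3418, 3.8239, 1.5436, 0.4797, 1.2491, -1.9625]

0.3418 3.8239 1.5436 0.4797 1.2491 -1.9625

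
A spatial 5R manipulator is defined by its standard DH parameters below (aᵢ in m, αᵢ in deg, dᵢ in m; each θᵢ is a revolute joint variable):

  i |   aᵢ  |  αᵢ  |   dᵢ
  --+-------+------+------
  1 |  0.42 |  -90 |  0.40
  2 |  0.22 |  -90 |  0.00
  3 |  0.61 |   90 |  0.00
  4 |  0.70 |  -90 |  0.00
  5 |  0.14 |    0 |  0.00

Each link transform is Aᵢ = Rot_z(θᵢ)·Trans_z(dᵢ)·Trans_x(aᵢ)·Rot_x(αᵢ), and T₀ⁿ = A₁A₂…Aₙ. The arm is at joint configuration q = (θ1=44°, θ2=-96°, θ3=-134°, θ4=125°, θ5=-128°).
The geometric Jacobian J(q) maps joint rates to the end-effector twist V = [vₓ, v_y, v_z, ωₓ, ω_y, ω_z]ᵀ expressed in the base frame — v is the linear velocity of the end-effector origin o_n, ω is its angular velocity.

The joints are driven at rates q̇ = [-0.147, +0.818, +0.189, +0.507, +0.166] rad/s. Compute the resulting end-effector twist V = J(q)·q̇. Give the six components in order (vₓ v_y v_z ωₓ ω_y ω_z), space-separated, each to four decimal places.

o_n = [0.5891, 0.7203, 0.4142]
J₁: ẑ×o_n = [-0.7203, 0.5891, 0.0000], ω = ẑ
J2: z=[-0.6947, 0.7193, 0.0000] o=[0.3021, 0.2918, 0.4000] → [0.0102, 0.0099, -0.5041, -0.6947, 0.7193, 0.0000]
J3: z=[0.7154, 0.6909, 0.1045] o=[0.2856, 0.2758, 0.6188] → [-0.1878, 0.1781, 0.1083, 0.7154, 0.6909, 0.1045]
J4: z=[0.5366, -0.4475, -0.7154] o=[0.0126, 0.6222, 0.1974] → [-0.0269, -0.5288, 0.3106, 0.5366, -0.4475, -0.7154]
J5: z=[-0.0438, -0.8614, 0.5060] o=[0.6025, 0.7903, 0.5347] → [0.1392, -0.0121, -0.0085, -0.0438, -0.8614, 0.5060]
V = J·q̇ = [0.0882, -0.3149, -0.2358, -0.1682, 0.3491, -0.4060]

0.0882 -0.3149 -0.2358 -0.1682 0.3491 -0.4060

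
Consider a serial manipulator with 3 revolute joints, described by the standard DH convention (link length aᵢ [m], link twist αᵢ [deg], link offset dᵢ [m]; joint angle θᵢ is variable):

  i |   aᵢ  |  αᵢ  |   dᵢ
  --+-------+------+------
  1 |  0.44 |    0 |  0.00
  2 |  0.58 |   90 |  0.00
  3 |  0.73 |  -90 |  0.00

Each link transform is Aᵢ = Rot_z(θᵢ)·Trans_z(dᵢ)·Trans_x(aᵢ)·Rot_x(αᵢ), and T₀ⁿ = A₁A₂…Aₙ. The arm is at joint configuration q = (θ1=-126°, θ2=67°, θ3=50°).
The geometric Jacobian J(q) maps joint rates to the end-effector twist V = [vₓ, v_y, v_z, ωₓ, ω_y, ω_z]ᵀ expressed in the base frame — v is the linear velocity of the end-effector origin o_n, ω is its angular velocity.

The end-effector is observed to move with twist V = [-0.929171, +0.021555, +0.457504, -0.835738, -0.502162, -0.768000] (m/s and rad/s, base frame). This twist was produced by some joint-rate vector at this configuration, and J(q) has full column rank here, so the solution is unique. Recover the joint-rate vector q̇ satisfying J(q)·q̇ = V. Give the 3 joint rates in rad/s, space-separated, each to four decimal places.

o_n = [0.2818, -1.2553, 0.5592]
J₁: ẑ×o_n = [1.2553, 0.2818, -0.0000], ω = ẑ
J2: z=[0.0000, 0.0000, 1.0000] o=[-0.2586, -0.3560, 0.0000] → [0.8994, 0.5404, -0.0000, 0.0000, 0.0000, 1.0000]
J3: z=[-0.8572, -0.5150, 0.0000] o=[0.0401, -0.8531, 0.0000] → [-0.2880, 0.4793, 0.4692, -0.8572, -0.5150, 0.0000]
q̇ = J⁺·V = [0.1190, -0.8870, 0.9750]

0.1190 -0.8870 0.9750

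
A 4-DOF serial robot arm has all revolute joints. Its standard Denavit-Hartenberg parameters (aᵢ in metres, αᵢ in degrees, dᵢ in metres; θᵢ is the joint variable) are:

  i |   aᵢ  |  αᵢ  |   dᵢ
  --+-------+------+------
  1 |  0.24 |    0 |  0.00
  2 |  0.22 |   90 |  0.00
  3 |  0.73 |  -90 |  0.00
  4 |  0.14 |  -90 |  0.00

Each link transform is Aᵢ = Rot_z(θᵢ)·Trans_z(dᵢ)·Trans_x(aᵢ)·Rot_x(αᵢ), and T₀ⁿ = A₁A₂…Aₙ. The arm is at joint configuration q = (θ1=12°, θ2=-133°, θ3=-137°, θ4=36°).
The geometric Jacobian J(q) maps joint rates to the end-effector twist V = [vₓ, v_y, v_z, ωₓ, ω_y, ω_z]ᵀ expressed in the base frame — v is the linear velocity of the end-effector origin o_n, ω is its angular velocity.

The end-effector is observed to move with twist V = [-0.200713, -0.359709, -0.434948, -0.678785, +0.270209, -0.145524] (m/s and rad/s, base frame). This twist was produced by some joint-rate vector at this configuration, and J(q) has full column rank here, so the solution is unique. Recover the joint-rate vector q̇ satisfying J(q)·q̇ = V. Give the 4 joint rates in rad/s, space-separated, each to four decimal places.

o_n = [0.5096, 0.3476, -0.5751]
J₁: ẑ×o_n = [-0.3476, 0.5096, 0.0000], ω = ẑ
J2: z=[0.0000, 0.0000, 1.0000] o=[0.2348, 0.0499, 0.0000] → [-0.2977, 0.2749, 0.0000, 0.0000, 0.0000, 1.0000]
J3: z=[-0.8572, 0.5150, 0.0000] o=[0.1214, -0.1387, 0.0000] → [-0.2962, -0.4930, -0.6167, -0.8572, 0.5150, 0.0000]
J4: z=[-0.3513, -0.5846, -0.7314] o=[0.3964, 0.3190, -0.4979] → [0.0661, -0.1099, 0.0561, -0.3513, -0.5846, -0.7314]
q̇ = J⁺·V = [0.0850, -0.1040, 0.7210, 0.1730]

0.0850 -0.1040 0.7210 0.1730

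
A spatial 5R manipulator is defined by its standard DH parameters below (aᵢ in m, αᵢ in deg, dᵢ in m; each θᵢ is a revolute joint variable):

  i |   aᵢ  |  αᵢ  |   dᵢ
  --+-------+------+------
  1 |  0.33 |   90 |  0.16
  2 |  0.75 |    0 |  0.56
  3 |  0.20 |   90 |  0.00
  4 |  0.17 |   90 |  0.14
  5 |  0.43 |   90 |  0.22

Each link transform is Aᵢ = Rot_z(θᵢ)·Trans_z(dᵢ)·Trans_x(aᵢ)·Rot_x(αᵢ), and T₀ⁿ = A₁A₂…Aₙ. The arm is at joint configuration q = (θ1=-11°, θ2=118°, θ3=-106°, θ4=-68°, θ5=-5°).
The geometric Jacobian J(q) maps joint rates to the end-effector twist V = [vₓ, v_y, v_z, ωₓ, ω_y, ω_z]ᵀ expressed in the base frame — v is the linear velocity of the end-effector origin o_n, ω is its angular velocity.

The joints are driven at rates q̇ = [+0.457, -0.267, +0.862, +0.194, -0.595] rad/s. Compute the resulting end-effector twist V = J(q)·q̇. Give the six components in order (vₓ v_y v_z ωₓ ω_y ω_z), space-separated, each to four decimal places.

o_n = [0.2254, 0.0348, 0.7677]
J₁: ẑ×o_n = [-0.0348, 0.2254, 0.0000], ω = ẑ
J2: z=[-0.1908, -0.9816, 0.0000] o=[0.3239, -0.0630, 0.1600] → [-0.5965, 0.1160, -0.1154, -0.1908, -0.9816, 0.0000]
J3: z=[-0.1908, -0.9816, 0.0000] o=[-0.1286, -0.5455, 0.8222] → [0.0535, -0.0104, 0.2367, -0.1908, -0.9816, 0.0000]
J4: z=[0.2041, -0.0397, -0.9781] o=[0.0635, -0.5828, 0.8638] → [0.6080, -0.1387, 0.1325, 0.2041, -0.0397, -0.9781]
J5: z=[-0.8188, 0.5408, -0.1928] o=[0.1833, -0.4455, 0.7401] → [0.1075, 0.0145, -0.4161, -0.8188, 0.5408, -0.1928]
V = J·q̇ = [0.2434, 0.0275, 0.5081, 0.4132, -0.9135, 0.3819]

0.2434 0.0275 0.5081 0.4132 -0.9135 0.3819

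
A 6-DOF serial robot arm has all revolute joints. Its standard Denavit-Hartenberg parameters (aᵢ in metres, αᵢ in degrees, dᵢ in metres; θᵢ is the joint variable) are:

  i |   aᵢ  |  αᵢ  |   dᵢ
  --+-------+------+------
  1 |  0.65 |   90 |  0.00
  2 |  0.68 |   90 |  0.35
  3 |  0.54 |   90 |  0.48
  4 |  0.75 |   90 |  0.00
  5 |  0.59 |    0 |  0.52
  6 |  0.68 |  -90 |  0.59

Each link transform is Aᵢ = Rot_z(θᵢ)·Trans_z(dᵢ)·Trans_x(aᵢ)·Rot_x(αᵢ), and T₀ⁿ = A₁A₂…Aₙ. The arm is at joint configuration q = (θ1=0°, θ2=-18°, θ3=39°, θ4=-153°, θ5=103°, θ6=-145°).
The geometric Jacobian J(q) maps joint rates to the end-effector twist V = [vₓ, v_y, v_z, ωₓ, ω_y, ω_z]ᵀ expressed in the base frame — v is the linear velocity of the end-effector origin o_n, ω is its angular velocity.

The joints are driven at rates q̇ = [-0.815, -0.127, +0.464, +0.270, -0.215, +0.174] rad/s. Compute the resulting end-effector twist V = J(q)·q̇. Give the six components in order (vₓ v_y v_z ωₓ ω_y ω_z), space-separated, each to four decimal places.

0.4581 0.1662 0.4201 0.0433 0.3251 -1.2785

o_n = [0.3594, 0.3499, -0.9143]
J₁: ẑ×o_n = [-0.3499, 0.3594, 0.0000], ω = ẑ
J2: z=[0.0000, -1.0000, 0.0000] o=[0.6500, 0.0000, 0.0000] → [0.9143, -0.0000, -0.2906, 0.0000, -1.0000, 0.0000]
J3: z=[-0.3090, -0.0000, -0.9511] o=[1.2967, -0.3500, -0.2101] → [0.6657, 0.6739, -0.2163, -0.3090, -0.0000, -0.9511]
J4: z=[0.5985, 0.7771, -0.1945] o=[1.5475, -0.6898, -0.7963] → [0.1105, 0.3017, 1.5457, 0.5985, 0.7771, -0.1945]
J5: z=[-0.6109, 0.2857, -0.7384] o=[1.1588, -0.2693, -0.3120] → [0.2851, 0.2224, -0.1499, -0.6109, 0.2857, -0.7384]
J6: z=[-0.6109, 0.2857, -0.7384] o=[1.2540, 0.2516, -0.8935] → [0.0666, 0.6479, 0.1955, -0.6109, 0.2857, -0.7384]
V = J·q̇ = [0.4581, 0.1662, 0.4201, 0.0433, 0.3251, -1.2785]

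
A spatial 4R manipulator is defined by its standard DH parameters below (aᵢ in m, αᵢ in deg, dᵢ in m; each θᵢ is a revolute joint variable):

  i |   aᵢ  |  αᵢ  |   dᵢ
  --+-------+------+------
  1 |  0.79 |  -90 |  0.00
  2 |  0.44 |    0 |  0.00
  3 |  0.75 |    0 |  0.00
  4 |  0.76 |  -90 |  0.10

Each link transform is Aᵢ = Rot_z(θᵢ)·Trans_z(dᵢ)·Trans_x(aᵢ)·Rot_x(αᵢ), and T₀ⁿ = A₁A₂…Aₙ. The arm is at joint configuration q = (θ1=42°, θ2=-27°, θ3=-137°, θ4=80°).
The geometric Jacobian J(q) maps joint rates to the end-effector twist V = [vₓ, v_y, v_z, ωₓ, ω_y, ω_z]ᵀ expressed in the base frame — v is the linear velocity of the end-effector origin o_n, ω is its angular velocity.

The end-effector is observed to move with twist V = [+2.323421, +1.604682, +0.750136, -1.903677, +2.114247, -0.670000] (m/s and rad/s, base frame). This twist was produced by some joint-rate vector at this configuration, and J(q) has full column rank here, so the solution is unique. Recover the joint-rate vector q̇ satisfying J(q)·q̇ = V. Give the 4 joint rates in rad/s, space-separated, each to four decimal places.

o_n = [0.3348, 0.4360, 1.1623]
J₁: ẑ×o_n = [-0.4360, 0.3348, 0.0000], ω = ẑ
J2: z=[-0.6691, 0.7431, 0.0000] o=[0.5871, 0.5286, 0.0000] → [0.8638, 0.7777, 0.2495, -0.6691, 0.7431, 0.0000]
J3: z=[-0.6691, 0.7431, 0.0000] o=[0.8784, 0.7909, 0.1998] → [0.7153, 0.6441, 0.6415, -0.6691, 0.7431, 0.0000]
J4: z=[-0.6691, 0.7431, 0.0000] o=[0.3427, 0.3085, 0.4065] → [0.5617, 0.5058, -0.0794, -0.6691, 0.7431, 0.0000]
q̇ = J⁺·V = [-0.6700, 0.9710, 0.9110, 0.9630]

-0.6700 0.9710 0.9110 0.9630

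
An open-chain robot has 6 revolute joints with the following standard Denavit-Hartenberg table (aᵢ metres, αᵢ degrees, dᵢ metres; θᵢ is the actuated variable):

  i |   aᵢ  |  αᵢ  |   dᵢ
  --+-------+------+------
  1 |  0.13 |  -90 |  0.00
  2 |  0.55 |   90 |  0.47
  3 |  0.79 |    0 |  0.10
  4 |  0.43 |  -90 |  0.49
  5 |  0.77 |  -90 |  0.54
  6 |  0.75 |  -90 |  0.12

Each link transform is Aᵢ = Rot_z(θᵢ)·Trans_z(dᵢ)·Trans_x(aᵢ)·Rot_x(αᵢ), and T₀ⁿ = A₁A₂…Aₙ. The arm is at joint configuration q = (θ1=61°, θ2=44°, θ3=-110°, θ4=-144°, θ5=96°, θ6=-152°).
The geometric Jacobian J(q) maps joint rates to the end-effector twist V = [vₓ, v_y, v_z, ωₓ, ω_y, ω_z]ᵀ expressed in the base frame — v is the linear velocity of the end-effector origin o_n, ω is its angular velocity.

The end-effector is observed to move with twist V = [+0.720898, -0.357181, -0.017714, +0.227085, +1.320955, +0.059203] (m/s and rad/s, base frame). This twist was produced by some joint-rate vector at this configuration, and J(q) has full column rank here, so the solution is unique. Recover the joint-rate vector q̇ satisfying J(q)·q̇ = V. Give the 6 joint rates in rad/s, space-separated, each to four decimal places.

o_n = [0.2011, -0.1125, 0.8150]
J₁: ẑ×o_n = [0.1125, 0.2011, -0.0000], ω = ẑ
J2: z=[-0.8746, 0.4848, 0.0000] o=[0.0630, 0.1137, 0.0000] → [0.3951, 0.7128, 0.1309, -0.8746, 0.4848, 0.0000]
J3: z=[0.3368, 0.6076, 0.7193] o=[-0.1562, 0.6876, -0.3821] → [1.3028, -0.1461, -0.4866, 0.3368, 0.6076, 0.7193]
J4: z=[0.3368, 0.6076, 0.7193] o=[0.4325, 0.2185, -0.1224] → [0.8076, -0.4821, 0.0291, 0.3368, 0.6076, 0.7193]
J5: z=[-0.0942, -0.7384, 0.6677] o=[0.1947, 0.6420, 0.3124] → [0.1327, 0.0517, 0.0758, -0.0942, -0.7384, 0.6677]
J6: z=[0.9669, -0.2275, -0.1152] o=[-0.0387, -0.2456, 0.1067] → [-0.1458, -0.7125, 0.1832, 0.9669, -0.2275, -0.1152]
q̇ = J⁺·V = [-0.0210, 0.2040, 0.0110, 0.9250, -0.8870, 0.0070]

-0.0210 0.2040 0.0110 0.9250 -0.8870 0.0070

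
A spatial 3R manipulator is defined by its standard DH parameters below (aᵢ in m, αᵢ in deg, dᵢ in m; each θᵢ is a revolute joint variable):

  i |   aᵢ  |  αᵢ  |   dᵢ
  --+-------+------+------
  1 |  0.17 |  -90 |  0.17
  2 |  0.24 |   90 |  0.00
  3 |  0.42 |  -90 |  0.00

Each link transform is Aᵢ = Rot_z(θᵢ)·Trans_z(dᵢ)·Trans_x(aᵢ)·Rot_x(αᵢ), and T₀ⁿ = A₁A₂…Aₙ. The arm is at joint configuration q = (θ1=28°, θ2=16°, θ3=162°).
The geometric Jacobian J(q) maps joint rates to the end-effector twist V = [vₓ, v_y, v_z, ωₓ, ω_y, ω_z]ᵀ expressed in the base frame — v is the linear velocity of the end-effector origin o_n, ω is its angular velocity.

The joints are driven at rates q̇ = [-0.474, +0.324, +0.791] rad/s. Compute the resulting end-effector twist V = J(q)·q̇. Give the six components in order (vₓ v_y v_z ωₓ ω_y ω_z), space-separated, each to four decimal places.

0.1318 -0.2967 0.0780 0.0404 0.3884 0.2864

o_n = [-0.0462, 0.1225, 0.2139]
J₁: ẑ×o_n = [-0.1225, -0.0462, 0.0000], ω = ẑ
J2: z=[-0.4695, 0.8829, 0.0000] o=[0.1501, 0.0798, 0.1700] → [0.0388, 0.0206, 0.1533, -0.4695, 0.8829, 0.0000]
J3: z=[0.2434, 0.1294, 0.9613] o=[0.3538, 0.1881, 0.1038] → [0.0774, -0.4113, 0.0358, 0.2434, 0.1294, 0.9613]
V = J·q̇ = [0.1318, -0.2967, 0.0780, 0.0404, 0.3884, 0.2864]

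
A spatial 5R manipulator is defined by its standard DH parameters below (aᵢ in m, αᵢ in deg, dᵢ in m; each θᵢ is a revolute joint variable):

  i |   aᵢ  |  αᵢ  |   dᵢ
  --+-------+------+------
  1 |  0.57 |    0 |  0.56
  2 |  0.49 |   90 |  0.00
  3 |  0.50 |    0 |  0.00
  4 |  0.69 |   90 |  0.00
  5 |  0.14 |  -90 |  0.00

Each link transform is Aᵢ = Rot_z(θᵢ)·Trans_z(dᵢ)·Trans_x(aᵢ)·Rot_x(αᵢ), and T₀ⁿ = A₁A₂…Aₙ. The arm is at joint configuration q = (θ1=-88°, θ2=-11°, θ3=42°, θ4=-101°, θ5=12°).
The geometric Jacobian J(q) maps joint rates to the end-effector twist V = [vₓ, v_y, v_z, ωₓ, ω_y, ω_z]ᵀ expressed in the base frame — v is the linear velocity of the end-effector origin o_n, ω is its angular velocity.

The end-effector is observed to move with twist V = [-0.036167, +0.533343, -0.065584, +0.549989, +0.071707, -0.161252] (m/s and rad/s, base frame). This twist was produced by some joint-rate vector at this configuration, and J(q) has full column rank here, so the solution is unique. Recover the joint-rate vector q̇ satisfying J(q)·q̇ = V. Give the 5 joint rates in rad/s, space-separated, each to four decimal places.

-0.0140 -0.0530 0.4210 -0.9530 0.1830

o_n = [-0.2103, -1.8367, 0.1857]
J₁: ẑ×o_n = [1.8367, -0.2103, 0.0000], ω = ẑ
J2: z=[0.0000, 0.0000, 1.0000] o=[0.0199, -0.5697, 0.5600] → [1.2671, -0.2302, 0.0000, 0.0000, 0.0000, 1.0000]
J3: z=[-0.9877, 0.1564, 0.0000] o=[-0.0568, -1.0536, 0.5600] → [-0.0585, -0.3697, 0.7975, -0.9877, 0.1564, 0.0000]
J4: z=[-0.9877, 0.1564, 0.0000] o=[-0.1149, -1.4206, 0.8946] → [-0.1109, -0.7001, 0.4259, -0.9877, 0.1564, 0.0000]
J5: z=[0.1341, 0.8466, -0.5150] o=[-0.1705, -1.7716, 0.3031] → [-0.1329, 0.0362, 0.0250, 0.1341, 0.8466, -0.5150]
q̇ = J⁺·V = [-0.0140, -0.0530, 0.4210, -0.9530, 0.1830]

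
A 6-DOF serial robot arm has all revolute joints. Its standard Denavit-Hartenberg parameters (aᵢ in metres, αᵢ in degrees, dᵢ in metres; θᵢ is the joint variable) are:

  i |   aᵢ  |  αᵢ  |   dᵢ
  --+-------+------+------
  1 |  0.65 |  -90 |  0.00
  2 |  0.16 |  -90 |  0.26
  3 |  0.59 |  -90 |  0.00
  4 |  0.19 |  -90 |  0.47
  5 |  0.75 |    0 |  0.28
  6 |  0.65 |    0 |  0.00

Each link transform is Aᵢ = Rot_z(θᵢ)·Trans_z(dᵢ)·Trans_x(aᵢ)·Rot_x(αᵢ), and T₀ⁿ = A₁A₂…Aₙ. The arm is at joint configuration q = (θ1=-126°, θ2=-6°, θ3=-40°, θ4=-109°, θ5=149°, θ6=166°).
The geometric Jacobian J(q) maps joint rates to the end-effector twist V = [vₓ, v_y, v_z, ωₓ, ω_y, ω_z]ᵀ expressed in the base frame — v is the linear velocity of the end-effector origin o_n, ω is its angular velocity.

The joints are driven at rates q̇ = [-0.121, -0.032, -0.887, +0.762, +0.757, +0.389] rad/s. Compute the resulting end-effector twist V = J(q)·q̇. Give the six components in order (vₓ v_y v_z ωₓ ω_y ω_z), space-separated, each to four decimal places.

o_n = [-0.7506, -1.6996, 0.0245]
J₁: ẑ×o_n = [1.6996, -0.7506, 0.0000], ω = ẑ
J2: z=[0.8090, -0.5878, 0.0000] o=[-0.3821, -0.5259, 0.0000] → [-0.0144, -0.0198, -1.1662, 0.8090, -0.5878, 0.0000]
J3: z=[-0.0614, -0.0846, -0.9945] o=[-0.2652, -0.8074, 0.0167] → [-0.8880, 0.4831, 0.0138, -0.0614, -0.0846, -0.9945]
J4: z=[-0.9955, -0.0669, 0.0672] o=[-0.2226, -1.3940, 0.0640] → [0.0232, -0.0748, 0.2689, -0.9955, -0.0669, 0.0672]
J5: z=[0.0483, -0.9675, -0.2481] o=[-0.7060, -1.3791, -0.0881] → [-0.1884, 0.0056, -0.0586, 0.0483, -0.9675, -0.2481]
J6: z=[0.0483, -0.9675, -0.2481] o=[-0.2555, -1.7809, 0.4378] → [0.4200, 0.1428, -0.4751, 0.0483, -0.9675, -0.2481]
V = J·q̇ = [0.6208, -0.3343, 0.0009, -0.6746, -1.0660, 0.5280]

0.6208 -0.3343 0.0009 -0.6746 -1.0660 0.5280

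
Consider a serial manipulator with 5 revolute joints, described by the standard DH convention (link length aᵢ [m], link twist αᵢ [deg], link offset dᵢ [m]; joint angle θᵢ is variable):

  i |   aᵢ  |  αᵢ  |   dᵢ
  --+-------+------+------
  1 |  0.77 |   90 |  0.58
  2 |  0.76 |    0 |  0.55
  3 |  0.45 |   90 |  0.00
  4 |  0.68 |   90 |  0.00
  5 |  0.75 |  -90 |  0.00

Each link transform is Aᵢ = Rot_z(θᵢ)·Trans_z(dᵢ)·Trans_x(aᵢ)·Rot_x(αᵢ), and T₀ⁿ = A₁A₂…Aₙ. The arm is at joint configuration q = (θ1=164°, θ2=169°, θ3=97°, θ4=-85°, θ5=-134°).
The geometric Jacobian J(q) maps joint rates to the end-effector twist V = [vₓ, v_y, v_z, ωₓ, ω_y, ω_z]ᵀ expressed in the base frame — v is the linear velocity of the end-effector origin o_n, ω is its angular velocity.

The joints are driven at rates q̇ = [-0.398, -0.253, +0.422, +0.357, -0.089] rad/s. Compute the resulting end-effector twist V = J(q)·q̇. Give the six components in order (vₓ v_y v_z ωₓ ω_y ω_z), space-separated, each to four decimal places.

o_n = [-0.4013, 0.5225, 0.2247]
J₁: ẑ×o_n = [-0.5225, -0.4013, 0.0000], ω = ẑ
J2: z=[0.2756, 0.9613, 0.0000] o=[-0.7402, 0.2122, 0.5800] → [-0.3416, 0.0979, -0.2402, 0.2756, 0.9613, 0.0000]
J3: z=[0.2756, 0.9613, 0.0000] o=[0.1286, 0.5353, 0.7250] → [-0.4810, 0.1379, 0.5058, 0.2756, 0.9613, 0.0000]
J4: z=[0.9589, -0.2750, 0.0698] o=[0.1587, 0.5266, 0.2761] → [0.0144, 0.0103, -0.1580, 0.9589, -0.2750, 0.0698]
J5: z=[-0.0908, -0.0646, 0.9938] o=[-0.0240, -0.1257, 0.2170] → [-0.6446, -0.3743, -0.0832, -0.0908, -0.0646, 0.9938]
V = J·q̇ = [0.1539, 0.2301, 0.2252, 0.3970, 0.0700, -0.4615]

0.1539 0.2301 0.2252 0.3970 0.0700 -0.4615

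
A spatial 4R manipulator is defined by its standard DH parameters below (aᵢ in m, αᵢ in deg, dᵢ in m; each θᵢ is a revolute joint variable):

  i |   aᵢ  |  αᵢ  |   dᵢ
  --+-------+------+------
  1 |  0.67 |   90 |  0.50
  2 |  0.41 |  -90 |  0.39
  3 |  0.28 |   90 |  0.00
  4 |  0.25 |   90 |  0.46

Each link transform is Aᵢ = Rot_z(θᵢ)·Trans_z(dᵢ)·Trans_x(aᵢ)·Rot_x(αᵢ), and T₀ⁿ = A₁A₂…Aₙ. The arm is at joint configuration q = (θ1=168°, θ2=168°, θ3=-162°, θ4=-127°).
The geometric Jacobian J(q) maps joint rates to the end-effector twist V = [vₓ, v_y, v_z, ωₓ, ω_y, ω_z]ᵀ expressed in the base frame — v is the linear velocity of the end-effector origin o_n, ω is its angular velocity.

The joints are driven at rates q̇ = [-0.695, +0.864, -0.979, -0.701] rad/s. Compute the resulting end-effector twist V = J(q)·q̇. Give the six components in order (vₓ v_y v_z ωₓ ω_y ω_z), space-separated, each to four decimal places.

o_n = [-0.5591, 0.1112, 0.7254]
J₁: ẑ×o_n = [-0.1112, -0.5591, 0.0000], ω = ẑ
J2: z=[0.2079, 0.9781, 0.0000] o=[-0.6554, 0.1393, 0.5000] → [0.2204, -0.0469, -0.1000, 0.2079, 0.9781, 0.0000]
J3: z=[0.2034, -0.0432, -0.9781] o=[-0.1820, 0.4374, 0.5852] → [-0.3251, 0.3404, -0.0826, 0.2034, -0.0432, -0.9781]
J4: z=[-0.4934, -0.8674, -0.0642] o=[-0.4188, 0.5762, 0.5299] → [-0.1994, 0.1055, 0.1077, -0.4934, -0.8674, -0.0642]
V = J·q̇ = [0.7259, -0.0591, -0.0810, 0.3264, 1.4955, 0.3076]

0.7259 -0.0591 -0.0810 0.3264 1.4955 0.3076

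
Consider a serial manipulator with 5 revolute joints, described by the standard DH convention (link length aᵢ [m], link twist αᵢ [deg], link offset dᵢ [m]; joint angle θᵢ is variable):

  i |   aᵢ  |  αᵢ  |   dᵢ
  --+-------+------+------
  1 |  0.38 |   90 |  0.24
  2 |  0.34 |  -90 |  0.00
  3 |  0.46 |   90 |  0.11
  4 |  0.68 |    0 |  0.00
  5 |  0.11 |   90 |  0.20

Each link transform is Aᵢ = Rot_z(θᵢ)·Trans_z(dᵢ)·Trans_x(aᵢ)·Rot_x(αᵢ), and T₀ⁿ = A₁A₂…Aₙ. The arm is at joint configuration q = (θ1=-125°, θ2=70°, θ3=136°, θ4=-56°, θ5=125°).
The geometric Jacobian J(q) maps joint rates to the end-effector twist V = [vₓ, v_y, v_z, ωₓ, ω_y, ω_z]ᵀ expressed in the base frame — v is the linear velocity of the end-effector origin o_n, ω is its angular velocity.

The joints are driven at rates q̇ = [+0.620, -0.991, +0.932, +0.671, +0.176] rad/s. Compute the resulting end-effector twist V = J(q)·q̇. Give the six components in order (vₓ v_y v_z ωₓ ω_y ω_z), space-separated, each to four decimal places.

0.8761 0.9904 -1.0342 1.6978 -0.3653 1.4917

o_n = [0.2414, -0.9714, -0.0246]
J₁: ẑ×o_n = [0.9714, 0.2414, -0.0000], ω = ẑ
J2: z=[-0.8192, 0.5736, 0.0000] o=[-0.2180, -0.3113, 0.2400] → [-0.1518, -0.2168, 0.2773, -0.8192, 0.5736, 0.0000]
J3: z=[0.5390, 0.7698, 0.3420] o=[-0.2847, -0.4065, 0.5595] → [-0.2564, 0.4948, -0.7094, 0.5390, 0.7698, 0.3420]
J4: z=[0.4530, -0.6072, 0.6528] o=[0.1013, -0.4124, 0.2862] → [0.5536, 0.2323, -0.1681, 0.4530, -0.6072, 0.6528]
J5: z=[0.4530, -0.6072, 0.6528] o=[0.0675, -0.9213, -0.1637] → [-0.0517, 0.0506, 0.0829, 0.4530, -0.6072, 0.6528]
V = J·q̇ = [0.8761, 0.9904, -1.0342, 1.6978, -0.3653, 1.4917]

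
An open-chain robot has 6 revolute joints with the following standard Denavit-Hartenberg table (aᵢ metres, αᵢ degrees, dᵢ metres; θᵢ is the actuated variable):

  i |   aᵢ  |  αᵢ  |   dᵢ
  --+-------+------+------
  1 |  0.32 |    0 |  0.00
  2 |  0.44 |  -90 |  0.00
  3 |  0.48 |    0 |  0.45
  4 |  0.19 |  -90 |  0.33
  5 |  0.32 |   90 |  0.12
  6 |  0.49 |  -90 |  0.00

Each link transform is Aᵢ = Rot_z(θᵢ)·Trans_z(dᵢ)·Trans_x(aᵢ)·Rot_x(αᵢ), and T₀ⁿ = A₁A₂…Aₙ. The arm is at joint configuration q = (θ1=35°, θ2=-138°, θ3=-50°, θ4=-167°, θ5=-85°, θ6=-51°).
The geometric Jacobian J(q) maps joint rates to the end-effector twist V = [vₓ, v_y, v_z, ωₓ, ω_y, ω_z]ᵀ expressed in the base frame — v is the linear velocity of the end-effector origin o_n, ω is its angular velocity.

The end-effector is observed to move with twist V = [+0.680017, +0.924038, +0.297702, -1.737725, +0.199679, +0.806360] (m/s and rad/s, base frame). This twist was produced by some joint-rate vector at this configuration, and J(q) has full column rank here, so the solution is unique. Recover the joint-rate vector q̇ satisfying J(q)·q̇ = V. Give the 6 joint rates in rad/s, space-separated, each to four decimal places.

0.8920 -0.0320 -0.8950 -0.8540 -0.1610 0.1250

o_n = [1.4724, -0.8245, 0.0121]
J₁: ẑ×o_n = [0.8245, 1.4724, -0.0000], ω = ẑ
J2: z=[0.0000, 0.0000, 1.0000] o=[0.2621, 0.1835, 0.0000] → [1.0081, 1.2102, -0.0000, 0.0000, 0.0000, 1.0000]
J3: z=[0.9744, -0.2250, 0.0000] o=[0.1632, -0.2452, 0.0000] → [-0.0027, -0.0118, -0.2700, 0.9744, -0.2250, 0.0000]
J4: z=[0.9744, -0.2250, 0.0000] o=[0.5322, -0.6470, 0.3677] → [0.0800, 0.3465, 0.0385, 0.9744, -0.2250, 0.0000]
J5: z=[0.1354, 0.5864, 0.7986] o=[0.8879, -0.5734, 0.2534] → [0.0591, 0.4994, -0.3767, 0.1354, 0.5864, 0.7986]
J6: z=[-0.0940, -0.7948, 0.5995] o=[1.2198, -0.5531, 0.3324] → [0.4173, 0.1213, 0.2263, -0.0940, -0.7948, 0.5995]
q̇ = J⁺·V = [0.8920, -0.0320, -0.8950, -0.8540, -0.1610, 0.1250]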